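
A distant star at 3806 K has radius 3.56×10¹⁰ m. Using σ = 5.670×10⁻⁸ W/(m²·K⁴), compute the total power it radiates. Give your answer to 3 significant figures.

Surface area A = 4πR² = 4π(3.56×10¹⁰ m)² = 1.59261×10²² m².
P = σAT⁴ = 5.670×10⁻⁸ × 1.59261×10²² × (3806)⁴ = 1.89×10²⁹ W.

P ≈ 1.89×10²⁹ W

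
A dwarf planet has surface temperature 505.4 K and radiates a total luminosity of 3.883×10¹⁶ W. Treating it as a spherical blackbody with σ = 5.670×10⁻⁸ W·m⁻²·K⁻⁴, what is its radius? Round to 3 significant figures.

L = 4πR²σT⁴ ⇒ R = √(L/(4πσT⁴)).
σT⁴ = 3699.34 W/m², so R = √(3.883×10¹⁶/(4π×3699.34)) = 9.14×10⁵ m.

R ≈ 9.14×10⁵ m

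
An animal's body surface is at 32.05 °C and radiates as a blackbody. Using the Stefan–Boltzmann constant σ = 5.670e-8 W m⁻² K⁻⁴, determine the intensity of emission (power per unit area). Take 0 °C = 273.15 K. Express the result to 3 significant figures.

T = 32.05 °C + 273.15 = 305.20 K.
Stefan–Boltzmann: I = σT⁴ = 5.670×10⁻⁸ × (305.20)⁴ = 492 W/m².

I ≈ 492 W/m²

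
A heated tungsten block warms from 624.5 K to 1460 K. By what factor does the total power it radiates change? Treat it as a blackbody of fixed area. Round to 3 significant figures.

P₂/P₁ ≈ 29.9

P ∝ T⁴, so P₂/P₁ = (T₂/T₁)⁴ = (1460/624.5)⁴ = (2.33787)⁴ = 29.9.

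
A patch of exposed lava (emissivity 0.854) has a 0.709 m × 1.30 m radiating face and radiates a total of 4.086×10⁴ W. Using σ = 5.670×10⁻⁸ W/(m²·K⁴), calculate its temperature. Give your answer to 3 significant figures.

T ≈ 978 K

Area A = 0.709 × 1.30 = 0.9217 m².
P = εσAT⁴ ⇒ T = (P/(εσA))^(1/4) = (4.086×10⁴/(0.854×5.670×10⁻⁸×0.9217))^(1/4) = 978 K.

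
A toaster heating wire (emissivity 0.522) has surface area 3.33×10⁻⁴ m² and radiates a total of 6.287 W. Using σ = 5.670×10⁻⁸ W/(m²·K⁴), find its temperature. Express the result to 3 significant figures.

Area A = 3.33×10⁻⁴ m².
P = εσAT⁴ ⇒ T = (P/(εσA))^(1/4) = (6.287/(0.522×5.670×10⁻⁸×3.33×10⁻⁴))^(1/4) = 894 K.

T ≈ 894 K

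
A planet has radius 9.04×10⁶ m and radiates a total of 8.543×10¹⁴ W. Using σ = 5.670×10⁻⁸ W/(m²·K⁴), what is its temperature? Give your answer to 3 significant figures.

T ≈ 61.9 K

Surface area A = 4πR² = 4π(9.04×10⁶ m)² = 1.02694×10¹⁵ m².
P = σAT⁴ ⇒ T = (P/(σA))^(1/4) = (8.543×10¹⁴/(5.670×10⁻⁸×1.02694×10¹⁵))^(1/4) = 61.9 K.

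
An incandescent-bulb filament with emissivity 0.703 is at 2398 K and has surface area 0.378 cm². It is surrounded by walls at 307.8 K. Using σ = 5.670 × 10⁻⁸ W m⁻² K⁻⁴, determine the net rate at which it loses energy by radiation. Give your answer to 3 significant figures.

Area A = 0.378 cm² = 3.78×10⁻⁵ m².
Net radiated power P_net = εσA(T⁴ − T₀⁴) = 0.703×5.670×10⁻⁸×3.78×10⁻⁵×(2398⁴ − 307.8⁴).
T⁴ − T₀⁴ = 3.30671×10¹³ − 8.97583×10⁹ = 3.30581×10¹³ K⁴, so P_net = 49.8 W.

Net loss ≈ 49.8 W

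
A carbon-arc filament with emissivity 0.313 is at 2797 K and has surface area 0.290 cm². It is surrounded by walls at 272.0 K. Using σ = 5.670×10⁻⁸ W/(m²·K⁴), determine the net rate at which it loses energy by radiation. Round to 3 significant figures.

Area A = 0.290 cm² = 2.90×10⁻⁵ m².
Net radiated power P_net = εσA(T⁴ − T₀⁴) = 0.313×5.670×10⁻⁸×2.90×10⁻⁵×(2797⁴ − 272.0⁴).
T⁴ − T₀⁴ = 6.12026×10¹³ − 5.47363×10⁹ = 6.11971×10¹³ K⁴, so P_net = 31.5 W.

Net loss ≈ 31.5 W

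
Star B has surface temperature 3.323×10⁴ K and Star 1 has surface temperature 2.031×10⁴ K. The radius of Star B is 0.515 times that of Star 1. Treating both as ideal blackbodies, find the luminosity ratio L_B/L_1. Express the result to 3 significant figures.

L_B/L_1 ≈ 1.90

L ∝ R²T⁴, so L_B/L_1 = (R_B/R_1)²(T_B/T_1)⁴ = (0.515)² × (3.323×10⁴/2.031×10⁴)⁴ = 0.265225 × 7.16608 = 1.90.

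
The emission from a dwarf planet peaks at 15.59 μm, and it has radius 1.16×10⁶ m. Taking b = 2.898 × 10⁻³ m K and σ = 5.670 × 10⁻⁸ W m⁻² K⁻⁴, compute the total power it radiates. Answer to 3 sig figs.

P ≈ 1.14×10¹⁵ W

Wien's law: T = b/λ_max = 2.898×10⁻³/1.559×10⁻⁵ = 185.888 K.
Surface area A = 4πR² = 4π(1.16×10⁶ m)² = 1.69093×10¹³ m².
Then P = σAT⁴ = 5.670×10⁻⁸×1.69093×10¹³×(185.888)⁴ = 1.14×10¹⁵ W.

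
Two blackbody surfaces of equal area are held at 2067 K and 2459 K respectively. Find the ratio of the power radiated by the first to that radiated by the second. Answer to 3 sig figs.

P₁/P₂ ≈ 0.499

With equal areas, P₁/P₂ = (T₁/T₂)⁴ = (2067/2459)⁴ = 0.499.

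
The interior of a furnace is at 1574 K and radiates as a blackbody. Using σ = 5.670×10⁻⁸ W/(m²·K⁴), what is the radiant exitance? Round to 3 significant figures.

I ≈ 3.48×10⁵ W/m²

Stefan–Boltzmann: I = σT⁴ = 5.670×10⁻⁸ × (1574)⁴ = 3.48×10⁵ W/m².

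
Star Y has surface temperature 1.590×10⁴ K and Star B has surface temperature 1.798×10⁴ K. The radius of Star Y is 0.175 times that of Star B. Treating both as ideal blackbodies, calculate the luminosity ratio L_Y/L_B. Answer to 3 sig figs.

L_Y/L_B ≈ 0.0187

L ∝ R²T⁴, so L_Y/L_B = (R_Y/R_B)²(T_Y/T_B)⁴ = (0.175)² × (1.590×10⁴/1.798×10⁴)⁴ = 0.030625 × 0.611547 = 0.0187.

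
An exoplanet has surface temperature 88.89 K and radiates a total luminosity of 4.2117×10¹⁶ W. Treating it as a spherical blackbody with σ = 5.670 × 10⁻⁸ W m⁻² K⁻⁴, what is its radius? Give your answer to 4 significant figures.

L = 4πR²σT⁴ ⇒ R = √(L/(4πσT⁴)).
σT⁴ = 3.53993 W/m², so R = √(4.2117×10¹⁶/(4π×3.53993)) = 3.077×10⁷ m.

R ≈ 3.077×10⁷ m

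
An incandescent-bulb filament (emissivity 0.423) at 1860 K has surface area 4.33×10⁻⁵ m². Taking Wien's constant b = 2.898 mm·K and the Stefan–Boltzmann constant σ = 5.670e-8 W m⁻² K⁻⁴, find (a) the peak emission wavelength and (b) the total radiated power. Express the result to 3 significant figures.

(a) λ_max = b/T = 2.898×10⁻³/1860 = 1.558×10⁻⁶ m = 1.56×10³ nm.
Area A = 4.33×10⁻⁵ m².
(b) P = εσAT⁴ = 0.423×5.670×10⁻⁸×4.33×10⁻⁵×(1860)⁴ = 12.4 W.

λ_max ≈ 1.56×10³ nm; P ≈ 12.4 W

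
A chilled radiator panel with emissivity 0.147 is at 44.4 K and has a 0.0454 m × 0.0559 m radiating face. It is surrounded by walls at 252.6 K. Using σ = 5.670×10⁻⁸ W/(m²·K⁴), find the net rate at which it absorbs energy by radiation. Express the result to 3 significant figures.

Net gain ≈ 0.0860 W

Area A = 0.0454 × 0.0559 = 2.53786×10⁻³ m².
Net radiated power P_net = εσA(T⁴ − T₀⁴) = 0.147×5.670×10⁻⁸×2.53786×10⁻³×(44.4⁴ − 252.6⁴).
T⁴ − T₀⁴ = 3.88626×10⁶ − 4.07130×10⁹ = -4.06741×10⁹ K⁴, so P_net = -0.0860 W — negative, meaning a net gain of 0.0860 W.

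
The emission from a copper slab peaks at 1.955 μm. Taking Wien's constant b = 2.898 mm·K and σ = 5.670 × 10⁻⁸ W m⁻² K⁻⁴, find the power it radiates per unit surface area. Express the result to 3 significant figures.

I ≈ 2.74×10⁵ W/m²

Wien's law: T = b/λ_max = 2.898×10⁻³/1.955×10⁻⁶ = 1482.35 K.
Then I = σT⁴ = 5.670×10⁻⁸×(1482.35)⁴ = 2.74×10⁵ W/m².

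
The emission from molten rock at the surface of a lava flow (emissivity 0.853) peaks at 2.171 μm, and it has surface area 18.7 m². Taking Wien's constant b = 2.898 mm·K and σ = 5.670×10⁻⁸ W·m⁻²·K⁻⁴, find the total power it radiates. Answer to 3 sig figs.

Wien's law: T = b/λ_max = 2.898×10⁻³/2.171×10⁻⁶ = 1334.87 K.
Area A = 18.7 m².
Then P = εσAT⁴ = 0.853×5.670×10⁻⁸×18.7×(1334.87)⁴ = 2.87×10⁶ W.

P ≈ 2.87×10⁶ W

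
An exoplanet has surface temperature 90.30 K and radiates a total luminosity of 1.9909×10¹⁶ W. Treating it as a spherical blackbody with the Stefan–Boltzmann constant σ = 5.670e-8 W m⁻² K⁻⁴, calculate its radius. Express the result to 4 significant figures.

L = 4πR²σT⁴ ⇒ R = √(L/(4πσT⁴)).
σT⁴ = 3.76994 W/m², so R = √(1.9909×10¹⁶/(4π×3.76994)) = 2.050×10⁷ m.

R ≈ 2.050×10⁷ m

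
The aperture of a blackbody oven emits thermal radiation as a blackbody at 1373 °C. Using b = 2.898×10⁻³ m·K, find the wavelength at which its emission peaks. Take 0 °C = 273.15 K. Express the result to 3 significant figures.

λ_max ≈ 1.76×10³ nm

T = 1373 °C + 273.15 = 1646.15 K.
Wien's displacement law: λ_max = b/T = (2.898×10⁻³ m·K)/(1646.15 K) = 1.760×10⁻⁶ m.
That is 1.76×10³ nm, in the infrared range.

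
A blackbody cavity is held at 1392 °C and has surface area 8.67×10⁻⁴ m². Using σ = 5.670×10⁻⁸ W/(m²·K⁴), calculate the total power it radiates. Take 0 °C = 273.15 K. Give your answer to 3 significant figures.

P ≈ 378 W

T = 1392 °C + 273.15 = 1665.15 K.
Area A = 8.67×10⁻⁴ m².
P = σAT⁴ = 5.670×10⁻⁸ × 8.67×10⁻⁴ × (1665.15)⁴ = 378 W.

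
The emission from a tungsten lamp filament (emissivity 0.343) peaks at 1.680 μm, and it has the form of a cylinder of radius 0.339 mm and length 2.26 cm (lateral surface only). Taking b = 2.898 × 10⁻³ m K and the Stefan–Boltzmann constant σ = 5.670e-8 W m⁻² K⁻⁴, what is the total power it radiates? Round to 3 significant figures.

Wien's law: T = b/λ_max = 2.898×10⁻³/1.680×10⁻⁶ = 1725.00 K.
Lateral area A = 2πrL = 2π×3.39×10⁻⁴×0.0226 = 4.81380×10⁻⁵ m².
Then P = εσAT⁴ = 0.343×5.670×10⁻⁸×4.81380×10⁻⁵×(1725.00)⁴ = 8.29 W.

P ≈ 8.29 W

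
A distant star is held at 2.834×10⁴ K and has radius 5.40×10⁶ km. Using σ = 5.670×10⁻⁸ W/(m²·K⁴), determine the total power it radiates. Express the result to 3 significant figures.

P ≈ 1.34×10³¹ W

Surface area A = 4πR² = 4π(5.40×10⁹ m)² = 3.66435×10²⁰ m².
P = σAT⁴ = 5.670×10⁻⁸ × 3.66435×10²⁰ × (2.834×10⁴)⁴ = 1.34×10³¹ W.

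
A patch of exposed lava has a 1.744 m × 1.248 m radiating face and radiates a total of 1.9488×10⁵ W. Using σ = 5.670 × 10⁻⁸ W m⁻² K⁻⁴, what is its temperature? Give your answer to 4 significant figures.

Area A = 1.744 × 1.248 = 2.17651 m².
P = σAT⁴ ⇒ T = (P/(σA))^(1/4) = (1.9488×10⁵/(5.670×10⁻⁸×2.17651))^(1/4) = 1121 K.

T ≈ 1121 K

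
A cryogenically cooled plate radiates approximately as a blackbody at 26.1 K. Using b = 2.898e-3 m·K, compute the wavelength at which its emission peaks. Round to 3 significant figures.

Wien's displacement law: λ_max = b/T = (2.898×10⁻³ m·K)/(26.1 K) = 1.110×10⁻⁴ m.
That is 0.111 mm, in the infrared range.

λ_max ≈ 0.111 mm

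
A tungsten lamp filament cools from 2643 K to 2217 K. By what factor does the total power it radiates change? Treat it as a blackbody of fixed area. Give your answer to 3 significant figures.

P₂/P₁ ≈ 0.495

P ∝ T⁴, so P₂/P₁ = (T₂/T₁)⁴ = (2217/2643)⁴ = (0.838820)⁴ = 0.495.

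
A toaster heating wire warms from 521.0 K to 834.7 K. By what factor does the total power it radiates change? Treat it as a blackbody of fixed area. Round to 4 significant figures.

P ∝ T⁴, so P₂/P₁ = (T₂/T₁)⁴ = (834.7/521.0)⁴ = (1.60211)⁴ = 6.588.

P₂/P₁ ≈ 6.588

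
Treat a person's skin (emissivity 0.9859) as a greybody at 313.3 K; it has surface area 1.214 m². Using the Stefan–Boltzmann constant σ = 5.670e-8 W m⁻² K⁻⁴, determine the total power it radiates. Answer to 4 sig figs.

P ≈ 653.8 W

Area A = 1.214 m².
P = εσAT⁴ = 0.9859 × 5.670×10⁻⁸ × 1.214 × (313.3)⁴ = 653.8 W.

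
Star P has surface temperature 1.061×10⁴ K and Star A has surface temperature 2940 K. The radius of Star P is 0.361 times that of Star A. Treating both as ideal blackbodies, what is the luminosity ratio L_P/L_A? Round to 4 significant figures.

L ∝ R²T⁴, so L_P/L_A = (R_P/R_A)²(T_P/T_A)⁴ = (0.361)² × (1.061×10⁴/2940)⁴ = 0.130321 × 169.618 = 22.10.

L_P/L_A ≈ 22.10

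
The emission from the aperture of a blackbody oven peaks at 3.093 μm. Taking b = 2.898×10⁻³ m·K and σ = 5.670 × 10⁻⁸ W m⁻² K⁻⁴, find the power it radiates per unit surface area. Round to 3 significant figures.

I ≈ 4.37×10⁴ W/m²

Wien's law: T = b/λ_max = 2.898×10⁻³/3.093×10⁻⁶ = 936.954 K.
Then I = σT⁴ = 5.670×10⁻⁸×(936.954)⁴ = 4.37×10⁴ W/m².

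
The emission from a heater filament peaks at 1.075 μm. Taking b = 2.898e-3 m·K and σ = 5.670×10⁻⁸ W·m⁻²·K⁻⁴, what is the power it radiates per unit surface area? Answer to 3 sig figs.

I ≈ 2.99×10⁶ W/m²

Wien's law: T = b/λ_max = 2.898×10⁻³/1.075×10⁻⁶ = 2695.81 K.
Then I = σT⁴ = 5.670×10⁻⁸×(2695.81)⁴ = 2.99×10⁶ W/m².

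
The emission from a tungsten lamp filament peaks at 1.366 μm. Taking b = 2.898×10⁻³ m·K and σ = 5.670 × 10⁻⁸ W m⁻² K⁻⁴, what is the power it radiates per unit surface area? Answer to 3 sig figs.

Wien's law: T = b/λ_max = 2.898×10⁻³/1.366×10⁻⁶ = 2121.52 K.
Then I = σT⁴ = 5.670×10⁻⁸×(2121.52)⁴ = 1.15×10⁶ W/m².

I ≈ 1.15×10⁶ W/m²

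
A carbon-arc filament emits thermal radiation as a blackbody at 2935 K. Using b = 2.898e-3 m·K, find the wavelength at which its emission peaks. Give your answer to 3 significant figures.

Wien's displacement law: λ_max = b/T = (2.898×10⁻³ m·K)/(2935 K) = 9.874×10⁻⁷ m.
That is 0.987 μm, in the infrared range.

λ_max ≈ 0.987 μm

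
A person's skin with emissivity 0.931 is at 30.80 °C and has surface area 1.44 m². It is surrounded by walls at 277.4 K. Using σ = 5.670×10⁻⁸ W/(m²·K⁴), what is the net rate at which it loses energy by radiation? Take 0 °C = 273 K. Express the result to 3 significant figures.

Net loss ≈ 197 W

T = 30.80 °C + 273 = 303.80 K.
Area A = 1.44 m².
Net radiated power P_net = εσA(T⁴ − T₀⁴) = 0.931×5.670×10⁻⁸×1.44×(303.80⁴ − 277.4⁴).
T⁴ − T₀⁴ = 8.51826×10⁹ − 5.92142×10⁹ = 2.59684×10⁹ K⁴, so P_net = 197 W.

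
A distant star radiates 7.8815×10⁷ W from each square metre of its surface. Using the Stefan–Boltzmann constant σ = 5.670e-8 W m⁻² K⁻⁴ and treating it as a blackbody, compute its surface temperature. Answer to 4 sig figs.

I = σT⁴, so T = (I/σ)^(1/4) = (7.8815×10⁷/(5.670×10⁻⁸))^(1/4) = 6106 K.

T ≈ 6106 K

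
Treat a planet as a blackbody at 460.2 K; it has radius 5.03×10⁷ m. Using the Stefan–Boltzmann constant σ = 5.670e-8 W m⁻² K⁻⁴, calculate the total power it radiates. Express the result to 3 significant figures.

P ≈ 8.09×10¹⁹ W

Surface area A = 4πR² = 4π(5.03×10⁷ m)² = 3.17940×10¹⁶ m².
P = σAT⁴ = 5.670×10⁻⁸ × 3.17940×10¹⁶ × (460.2)⁴ = 8.09×10¹⁹ W.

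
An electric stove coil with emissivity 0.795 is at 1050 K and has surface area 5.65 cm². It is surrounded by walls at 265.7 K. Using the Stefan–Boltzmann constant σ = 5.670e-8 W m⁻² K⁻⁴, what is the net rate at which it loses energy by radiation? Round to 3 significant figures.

Area A = 5.65 cm² = 5.65×10⁻⁴ m².
Net radiated power P_net = εσA(T⁴ − T₀⁴) = 0.795×5.670×10⁻⁸×5.65×10⁻⁴×(1050⁴ − 265.7⁴).
T⁴ − T₀⁴ = 1.21551×10¹² − 4.98386×10⁹ = 1.21053×10¹² K⁴, so P_net = 30.8 W.

Net loss ≈ 30.8 W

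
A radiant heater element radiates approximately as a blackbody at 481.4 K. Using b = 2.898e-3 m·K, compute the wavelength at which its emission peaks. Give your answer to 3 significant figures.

Wien's displacement law: λ_max = b/T = (2.898×10⁻³ m·K)/(481.4 K) = 6.020×10⁻⁶ m.
That is 6.02 μm, in the infrared range.

λ_max ≈ 6.02 μm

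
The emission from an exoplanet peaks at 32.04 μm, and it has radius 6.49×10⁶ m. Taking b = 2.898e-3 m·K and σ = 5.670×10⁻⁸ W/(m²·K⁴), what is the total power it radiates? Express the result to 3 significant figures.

Wien's law: T = b/λ_max = 2.898×10⁻³/3.204×10⁻⁵ = 90.4494 K.
Surface area A = 4πR² = 4π(6.49×10⁶ m)² = 5.29297×10¹⁴ m².
Then P = σAT⁴ = 5.670×10⁻⁸×5.29297×10¹⁴×(90.4494)⁴ = 2.01×10¹⁵ W.

P ≈ 2.01×10¹⁵ W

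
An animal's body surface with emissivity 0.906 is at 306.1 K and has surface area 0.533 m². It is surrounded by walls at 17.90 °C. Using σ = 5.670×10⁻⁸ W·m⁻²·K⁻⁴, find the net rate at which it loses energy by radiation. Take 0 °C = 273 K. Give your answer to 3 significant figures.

Surroundings: T = 17.90 °C + 273 = 290.90 K.
Area A = 0.533 m².
Net radiated power P_net = εσA(T⁴ − T₀⁴) = 0.906×5.670×10⁻⁸×0.533×(306.1⁴ − 290.90⁴).
T⁴ − T₀⁴ = 8.77917×10⁹ − 7.16102×10⁹ = 1.61815×10⁹ K⁴, so P_net = 44.3 W.

Net loss ≈ 44.3 W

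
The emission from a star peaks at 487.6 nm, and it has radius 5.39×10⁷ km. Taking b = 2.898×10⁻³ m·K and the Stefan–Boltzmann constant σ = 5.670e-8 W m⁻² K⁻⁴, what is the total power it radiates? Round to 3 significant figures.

P ≈ 2.58×10³⁰ W

Wien's law: T = b/λ_max = 2.898×10⁻³/4.876×10⁻⁷ = 5943.40 K.
Surface area A = 4πR² = 4π(5.39×10¹⁰ m)² = 3.65079×10²² m².
Then P = σAT⁴ = 5.670×10⁻⁸×3.65079×10²²×(5943.40)⁴ = 2.58×10³⁰ W.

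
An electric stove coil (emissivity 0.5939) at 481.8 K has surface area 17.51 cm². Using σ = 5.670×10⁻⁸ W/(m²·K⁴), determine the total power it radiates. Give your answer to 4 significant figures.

P ≈ 3.177 W

Area A = 17.51 cm² = 1.751×10⁻³ m².
P = εσAT⁴ = 0.5939 × 5.670×10⁻⁸ × 1.751×10⁻³ × (481.8)⁴ = 3.177 W.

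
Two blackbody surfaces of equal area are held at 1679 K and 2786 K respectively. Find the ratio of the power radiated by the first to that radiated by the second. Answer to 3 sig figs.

With equal areas, P₁/P₂ = (T₁/T₂)⁴ = (1679/2786)⁴ = 0.132.

P₁/P₂ ≈ 0.132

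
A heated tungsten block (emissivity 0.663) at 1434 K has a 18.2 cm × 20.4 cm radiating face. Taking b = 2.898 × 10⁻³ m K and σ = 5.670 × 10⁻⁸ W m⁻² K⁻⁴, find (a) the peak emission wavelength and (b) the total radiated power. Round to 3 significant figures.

(a) λ_max = b/T = 2.898×10⁻³/1434 = 2.021×10⁻⁶ m = 2.02×10³ nm.
Area A = 0.182 × 0.204 = 0.037128 m².
(b) P = εσAT⁴ = 0.663×5.670×10⁻⁸×0.037128×(1434)⁴ = 5.90×10³ W.

λ_max ≈ 2.02×10³ nm; P ≈ 5.90×10³ W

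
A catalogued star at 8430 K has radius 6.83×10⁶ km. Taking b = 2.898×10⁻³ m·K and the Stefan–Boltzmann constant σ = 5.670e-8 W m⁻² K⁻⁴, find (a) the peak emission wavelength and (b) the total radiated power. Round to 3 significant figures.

λ_max ≈ 0.344 μm; P ≈ 1.68×10²⁹ W

(a) λ_max = b/T = 2.898×10⁻³/8430 = 3.438×10⁻⁷ m = 0.344 μm.
Surface area A = 4πR² = 4π(6.83×10⁹ m)² = 5.86207×10²⁰ m².
(b) P = σAT⁴ = 5.670×10⁻⁸×5.86207×10²⁰×(8430)⁴ = 1.68×10²⁹ W.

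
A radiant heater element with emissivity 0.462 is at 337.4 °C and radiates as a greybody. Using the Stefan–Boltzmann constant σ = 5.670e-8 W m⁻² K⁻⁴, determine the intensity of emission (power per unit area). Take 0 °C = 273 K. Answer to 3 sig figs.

T = 337.4 °C + 273 = 610.4 K.
Stefan–Boltzmann: I = εσT⁴ = 0.462 × 5.670×10⁻⁸ × (610.4)⁴ = 3.64×10³ W/m².

I ≈ 3.64×10³ W/m²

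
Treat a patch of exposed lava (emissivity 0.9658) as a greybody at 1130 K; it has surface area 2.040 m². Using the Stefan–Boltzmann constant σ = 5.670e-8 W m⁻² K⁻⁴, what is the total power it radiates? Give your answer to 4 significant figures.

Area A = 2.040 m².
P = εσAT⁴ = 0.9658 × 5.670×10⁻⁸ × 2.040 × (1130)⁴ = 1.821×10⁵ W.

P ≈ 1.821×10⁵ W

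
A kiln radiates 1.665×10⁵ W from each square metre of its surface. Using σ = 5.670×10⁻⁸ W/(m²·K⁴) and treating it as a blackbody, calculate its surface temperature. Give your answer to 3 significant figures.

T ≈ 1.31×10³ K

I = σT⁴, so T = (I/σ)^(1/4) = (1.665×10⁵/(5.670×10⁻⁸))^(1/4) = 1.31×10³ K.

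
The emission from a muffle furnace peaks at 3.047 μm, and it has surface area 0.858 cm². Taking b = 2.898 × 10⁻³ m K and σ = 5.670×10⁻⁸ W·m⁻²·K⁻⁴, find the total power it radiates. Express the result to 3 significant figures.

P ≈ 3.98 W

Wien's law: T = b/λ_max = 2.898×10⁻³/3.047×10⁻⁶ = 951.099 K.
Area A = 0.858 cm² = 8.58×10⁻⁵ m².
Then P = σAT⁴ = 5.670×10⁻⁸×8.58×10⁻⁵×(951.099)⁴ = 3.98 W.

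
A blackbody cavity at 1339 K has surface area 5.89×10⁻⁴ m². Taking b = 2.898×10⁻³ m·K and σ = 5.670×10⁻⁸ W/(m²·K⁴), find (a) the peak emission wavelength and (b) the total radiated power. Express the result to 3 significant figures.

λ_max ≈ 2.16 μm; P ≈ 107 W

(a) λ_max = b/T = 2.898×10⁻³/1339 = 2.164×10⁻⁶ m = 2.16 μm.
Area A = 5.89×10⁻⁴ m².
(b) P = σAT⁴ = 5.670×10⁻⁸×5.89×10⁻⁴×(1339)⁴ = 107 W.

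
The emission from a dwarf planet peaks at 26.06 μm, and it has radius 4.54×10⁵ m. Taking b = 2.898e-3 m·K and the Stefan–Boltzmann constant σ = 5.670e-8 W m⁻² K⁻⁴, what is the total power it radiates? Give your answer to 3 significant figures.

P ≈ 2.25×10¹³ W

Wien's law: T = b/λ_max = 2.898×10⁻³/2.606×10⁻⁵ = 111.205 K.
Surface area A = 4πR² = 4π(4.54×10⁵ m)² = 2.59013×10¹² m².
Then P = σAT⁴ = 5.670×10⁻⁸×2.59013×10¹²×(111.205)⁴ = 2.25×10¹³ W.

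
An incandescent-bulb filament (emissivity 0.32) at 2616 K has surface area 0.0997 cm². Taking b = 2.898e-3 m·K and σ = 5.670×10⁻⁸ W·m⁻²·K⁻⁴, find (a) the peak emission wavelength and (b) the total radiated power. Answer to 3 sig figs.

λ_max ≈ 1.11×10³ nm; P ≈ 8.47 W

(a) λ_max = b/T = 2.898×10⁻³/2616 = 1.108×10⁻⁶ m = 1.11×10³ nm.
Area A = 0.0997 cm² = 9.97×10⁻⁶ m².
(b) P = εσAT⁴ = 0.32×5.670×10⁻⁸×9.97×10⁻⁶×(2616)⁴ = 8.47 W.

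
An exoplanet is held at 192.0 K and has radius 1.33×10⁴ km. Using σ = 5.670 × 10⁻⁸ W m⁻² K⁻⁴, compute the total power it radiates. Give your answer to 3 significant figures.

Surface area A = 4πR² = 4π(1.33×10⁷ m)² = 2.22287×10¹⁵ m².
P = σAT⁴ = 5.670×10⁻⁸ × 2.22287×10¹⁵ × (192.0)⁴ = 1.71×10¹⁷ W.

P ≈ 1.71×10¹⁷ W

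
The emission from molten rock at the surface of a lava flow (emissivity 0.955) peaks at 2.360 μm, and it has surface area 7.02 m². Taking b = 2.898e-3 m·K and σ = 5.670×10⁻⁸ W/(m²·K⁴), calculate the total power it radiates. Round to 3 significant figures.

Wien's law: T = b/λ_max = 2.898×10⁻³/2.360×10⁻⁶ = 1227.97 K.
Area A = 7.02 m².
Then P = εσAT⁴ = 0.955×5.670×10⁻⁸×7.02×(1227.97)⁴ = 8.64×10⁵ W.

P ≈ 8.64×10⁵ W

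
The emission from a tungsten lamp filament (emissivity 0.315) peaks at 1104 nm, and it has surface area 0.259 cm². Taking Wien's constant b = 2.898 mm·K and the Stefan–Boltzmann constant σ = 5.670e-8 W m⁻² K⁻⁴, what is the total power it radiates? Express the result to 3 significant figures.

Wien's law: T = b/λ_max = 2.898×10⁻³/1.104×10⁻⁶ = 2625.00 K.
Area A = 0.259 cm² = 2.59×10⁻⁵ m².
Then P = εσAT⁴ = 0.315×5.670×10⁻⁸×2.59×10⁻⁵×(2625.00)⁴ = 22.0 W.

P ≈ 22.0 W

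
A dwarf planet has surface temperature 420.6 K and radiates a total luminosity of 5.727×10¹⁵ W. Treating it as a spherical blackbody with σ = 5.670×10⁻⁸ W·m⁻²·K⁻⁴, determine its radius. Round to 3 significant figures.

L = 4πR²σT⁴ ⇒ R = √(L/(4πσT⁴)).
σT⁴ = 1774.44 W/m², so R = √(5.727×10¹⁵/(4π×1774.44)) = 5.07×10⁵ m.

R ≈ 5.07×10⁵ m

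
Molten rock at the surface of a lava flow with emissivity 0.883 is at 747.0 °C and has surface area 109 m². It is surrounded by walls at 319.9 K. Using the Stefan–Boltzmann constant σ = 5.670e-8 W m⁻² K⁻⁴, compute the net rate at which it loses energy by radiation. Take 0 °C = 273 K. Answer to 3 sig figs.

T = 747.0 °C + 273 = 1020.0 K.
Area A = 109 m².
Net radiated power P_net = εσA(T⁴ − T₀⁴) = 0.883×5.670×10⁻⁸×109×(1020.0⁴ − 319.9⁴).
T⁴ − T₀⁴ = 1.08243×10¹² − 1.04727×10¹⁰ = 1.07196×10¹² K⁴, so P_net = 5.85×10⁶ W.

Net loss ≈ 5.85×10⁶ W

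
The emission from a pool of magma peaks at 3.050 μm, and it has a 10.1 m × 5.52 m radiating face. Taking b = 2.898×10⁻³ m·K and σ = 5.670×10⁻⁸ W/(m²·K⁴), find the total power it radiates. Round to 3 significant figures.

P ≈ 2.58×10⁶ W

Wien's law: T = b/λ_max = 2.898×10⁻³/3.050×10⁻⁶ = 950.164 K.
Area A = 10.1 × 5.52 = 55.752 m².
Then P = σAT⁴ = 5.670×10⁻⁸×55.752×(950.164)⁴ = 2.58×10⁶ W.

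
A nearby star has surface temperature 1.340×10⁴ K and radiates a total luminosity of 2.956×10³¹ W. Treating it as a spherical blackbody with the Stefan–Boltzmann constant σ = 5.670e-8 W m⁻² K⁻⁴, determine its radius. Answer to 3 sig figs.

L = 4πR²σT⁴ ⇒ R = √(L/(4πσT⁴)).
σT⁴ = 1.82811×10⁹ W/m², so R = √(2.956×10³¹/(4π×1.82811×10⁹)) = 3.59×10¹⁰ m.

R ≈ 3.59×10¹⁰ m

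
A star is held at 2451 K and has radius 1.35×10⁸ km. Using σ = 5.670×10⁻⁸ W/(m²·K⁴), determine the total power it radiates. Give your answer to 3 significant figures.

Surface area A = 4πR² = 4π(1.35×10¹¹ m)² = 2.29022×10²³ m².
P = σAT⁴ = 5.670×10⁻⁸ × 2.29022×10²³ × (2451)⁴ = 4.69×10²⁹ W.

P ≈ 4.69×10²⁹ W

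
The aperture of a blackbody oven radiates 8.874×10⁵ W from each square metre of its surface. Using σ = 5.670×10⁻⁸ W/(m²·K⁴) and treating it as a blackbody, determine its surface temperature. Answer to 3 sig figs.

T ≈ 1.99×10³ K

I = σT⁴, so T = (I/σ)^(1/4) = (8.874×10⁵/(5.670×10⁻⁸))^(1/4) = 1.99×10³ K.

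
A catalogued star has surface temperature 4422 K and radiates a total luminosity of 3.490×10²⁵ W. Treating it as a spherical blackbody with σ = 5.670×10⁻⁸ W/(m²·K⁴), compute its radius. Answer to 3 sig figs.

R ≈ 3.58×10⁸ m

L = 4πR²σT⁴ ⇒ R = √(L/(4πσT⁴)).
σT⁴ = 2.16799×10⁷ W/m², so R = √(3.490×10²⁵/(4π×2.16799×10⁷)) = 3.58×10⁸ m.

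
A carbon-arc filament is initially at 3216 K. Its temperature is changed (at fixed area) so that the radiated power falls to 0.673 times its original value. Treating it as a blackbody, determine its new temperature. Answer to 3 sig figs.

T₂ ≈ 2.91×10³ K

P ∝ T⁴, so T₂/T₁ = (P₂/P₁)^(1/4) = (0.673)^(1/4) = 0.905740.
T₂ = 3216 × 0.905740 = 2.91×10³ K.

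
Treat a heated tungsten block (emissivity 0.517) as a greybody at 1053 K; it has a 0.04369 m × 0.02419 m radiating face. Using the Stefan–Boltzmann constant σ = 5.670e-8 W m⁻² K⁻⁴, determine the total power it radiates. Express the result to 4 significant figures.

P ≈ 38.09 W

Area A = 0.04369 × 0.02419 = 1.05686×10⁻³ m².
P = εσAT⁴ = 0.517 × 5.670×10⁻⁸ × 1.05686×10⁻³ × (1053)⁴ = 38.09 W.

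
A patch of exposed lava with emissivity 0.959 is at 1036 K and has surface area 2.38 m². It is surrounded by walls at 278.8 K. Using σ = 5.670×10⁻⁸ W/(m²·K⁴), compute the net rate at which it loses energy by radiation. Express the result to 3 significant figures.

Area A = 2.38 m².
Net radiated power P_net = εσA(T⁴ − T₀⁴) = 0.959×5.670×10⁻⁸×2.38×(1036⁴ − 278.8⁴).
T⁴ − T₀⁴ = 1.15196×10¹² − 6.04187×10⁹ = 1.14592×10¹² K⁴, so P_net = 1.48×10⁵ W.

Net loss ≈ 1.48×10⁵ W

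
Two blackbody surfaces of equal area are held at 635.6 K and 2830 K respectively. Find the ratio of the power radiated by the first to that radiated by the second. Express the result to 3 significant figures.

P₁/P₂ ≈ 2.54×10⁻³

With equal areas, P₁/P₂ = (T₁/T₂)⁴ = (635.6/2830)⁴ = 2.54×10⁻³.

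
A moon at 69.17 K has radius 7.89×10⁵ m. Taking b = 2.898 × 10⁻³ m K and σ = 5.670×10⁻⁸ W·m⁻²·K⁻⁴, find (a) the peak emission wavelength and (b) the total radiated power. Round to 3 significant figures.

(a) λ_max = b/T = 2.898×10⁻³/69.17 = 4.190×10⁻⁵ m = 41.9 μm.
Surface area A = 4πR² = 4π(7.89×10⁵ m)² = 7.82283×10¹² m².
(b) P = σAT⁴ = 5.670×10⁻⁸×7.82283×10¹²×(69.17)⁴ = 1.02×10¹³ W.

λ_max ≈ 41.9 μm; P ≈ 1.02×10¹³ W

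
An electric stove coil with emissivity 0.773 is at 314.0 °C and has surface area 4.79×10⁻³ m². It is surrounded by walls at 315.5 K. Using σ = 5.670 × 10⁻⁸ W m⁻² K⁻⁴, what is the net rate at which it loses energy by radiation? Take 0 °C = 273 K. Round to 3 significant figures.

T = 314.0 °C + 273 = 587.0 K.
Area A = 4.79×10⁻³ m².
Net radiated power P_net = εσA(T⁴ − T₀⁴) = 0.773×5.670×10⁻⁸×4.79×10⁻³×(587.0⁴ − 315.5⁴).
T⁴ − T₀⁴ = 1.18728×10¹¹ − 9.90826×10⁹ = 1.08820×10¹¹ K⁴, so P_net = 22.8 W.

Net loss ≈ 22.8 W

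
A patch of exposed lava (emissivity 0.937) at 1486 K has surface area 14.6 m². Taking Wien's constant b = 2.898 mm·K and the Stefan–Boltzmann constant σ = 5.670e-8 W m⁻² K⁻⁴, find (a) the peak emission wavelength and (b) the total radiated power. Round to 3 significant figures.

(a) λ_max = b/T = 2.898×10⁻³/1486 = 1.950×10⁻⁶ m = 1.95 μm.
Area A = 14.6 m².
(b) P = εσAT⁴ = 0.937×5.670×10⁻⁸×14.6×(1486)⁴ = 3.78×10⁶ W.

λ_max ≈ 1.95 μm; P ≈ 3.78×10⁶ W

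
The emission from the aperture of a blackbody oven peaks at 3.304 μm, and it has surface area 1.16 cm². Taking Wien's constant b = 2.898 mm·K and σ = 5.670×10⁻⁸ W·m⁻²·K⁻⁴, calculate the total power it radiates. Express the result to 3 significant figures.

P ≈ 3.89 W

Wien's law: T = b/λ_max = 2.898×10⁻³/3.304×10⁻⁶ = 877.119 K.
Area A = 1.16 cm² = 1.16×10⁻⁴ m².
Then P = σAT⁴ = 5.670×10⁻⁸×1.16×10⁻⁴×(877.119)⁴ = 3.89 W.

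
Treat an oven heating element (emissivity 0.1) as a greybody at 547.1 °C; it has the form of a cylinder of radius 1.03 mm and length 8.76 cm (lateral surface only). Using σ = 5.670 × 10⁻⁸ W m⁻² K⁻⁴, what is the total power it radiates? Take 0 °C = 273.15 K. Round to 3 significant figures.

P ≈ 1.46 W

T = 547.1 °C + 273.15 = 820.25 K.
Lateral area A = 2πrL = 2π×1.03×10⁻³×0.0876 = 5.66919×10⁻⁴ m².
P = εσAT⁴ = 0.1 × 5.670×10⁻⁸ × 5.66919×10⁻⁴ × (820.25)⁴ = 1.46 W.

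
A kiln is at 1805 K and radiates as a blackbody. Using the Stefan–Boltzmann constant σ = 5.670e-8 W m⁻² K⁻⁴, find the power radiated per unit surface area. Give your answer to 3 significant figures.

I ≈ 6.02×10⁵ W/m²

Stefan–Boltzmann: I = σT⁴ = 5.670×10⁻⁸ × (1805)⁴ = 6.02×10⁵ W/m².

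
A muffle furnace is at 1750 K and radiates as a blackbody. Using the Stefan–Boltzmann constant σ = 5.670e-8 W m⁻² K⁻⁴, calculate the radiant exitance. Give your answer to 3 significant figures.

Stefan–Boltzmann: I = σT⁴ = 5.670×10⁻⁸ × (1750)⁴ = 5.32×10⁵ W/m².

I ≈ 5.32×10⁵ W/m²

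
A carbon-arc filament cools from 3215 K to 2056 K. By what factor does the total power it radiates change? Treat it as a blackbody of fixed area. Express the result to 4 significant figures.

P ∝ T⁴, so P₂/P₁ = (T₂/T₁)⁴ = (2056/3215)⁴ = (0.639502)⁴ = 0.1673.

P₂/P₁ ≈ 0.1673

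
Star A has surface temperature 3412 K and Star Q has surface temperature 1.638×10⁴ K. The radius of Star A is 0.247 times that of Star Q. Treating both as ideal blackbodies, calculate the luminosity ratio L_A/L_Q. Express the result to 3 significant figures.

L_A/L_Q ≈ 1.15×10⁻⁴

L ∝ R²T⁴, so L_A/L_Q = (R_A/R_Q)²(T_A/T_Q)⁴ = (0.247)² × (3412/1.638×10⁴)⁴ = 0.061009 × 1.88270×10⁻³ = 1.15×10⁻⁴.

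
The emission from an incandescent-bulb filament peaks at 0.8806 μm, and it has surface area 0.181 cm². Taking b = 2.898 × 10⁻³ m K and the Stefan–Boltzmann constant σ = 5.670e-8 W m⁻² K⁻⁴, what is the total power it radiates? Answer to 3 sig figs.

Wien's law: T = b/λ_max = 2.898×10⁻³/8.806×10⁻⁷ = 3290.94 K.
Area A = 0.181 cm² = 1.81×10⁻⁵ m².
Then P = σAT⁴ = 5.670×10⁻⁸×1.81×10⁻⁵×(3290.94)⁴ = 120 W.

P ≈ 120 W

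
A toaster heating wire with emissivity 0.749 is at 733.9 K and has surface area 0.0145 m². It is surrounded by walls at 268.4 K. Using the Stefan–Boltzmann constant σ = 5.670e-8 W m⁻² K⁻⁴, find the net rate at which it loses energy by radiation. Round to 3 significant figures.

Net loss ≈ 175 W

Area A = 0.0145 m².
Net radiated power P_net = εσA(T⁴ − T₀⁴) = 0.749×5.670×10⁻⁸×0.0145×(733.9⁴ − 268.4⁴).
T⁴ − T₀⁴ = 2.90100×10¹¹ − 5.18955×10⁹ = 2.84910×10¹¹ K⁴, so P_net = 175 W.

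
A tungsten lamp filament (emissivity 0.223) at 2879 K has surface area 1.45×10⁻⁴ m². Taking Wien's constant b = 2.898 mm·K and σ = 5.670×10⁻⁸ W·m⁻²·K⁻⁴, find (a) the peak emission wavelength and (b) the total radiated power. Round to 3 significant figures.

(a) λ_max = b/T = 2.898×10⁻³/2879 = 1.007×10⁻⁶ m = 1.01×10³ nm.
Area A = 1.45×10⁻⁴ m².
(b) P = εσAT⁴ = 0.223×5.670×10⁻⁸×1.45×10⁻⁴×(2879)⁴ = 126 W.

λ_max ≈ 1.01×10³ nm; P ≈ 126 W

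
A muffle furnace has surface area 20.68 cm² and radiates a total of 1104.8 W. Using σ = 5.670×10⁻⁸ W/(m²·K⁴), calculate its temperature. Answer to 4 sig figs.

Area A = 20.68 cm² = 2.068×10⁻³ m².
P = σAT⁴ ⇒ T = (P/(σA))^(1/4) = (1104.8/(5.670×10⁻⁸×2.068×10⁻³))^(1/4) = 1752 K.

T ≈ 1752 K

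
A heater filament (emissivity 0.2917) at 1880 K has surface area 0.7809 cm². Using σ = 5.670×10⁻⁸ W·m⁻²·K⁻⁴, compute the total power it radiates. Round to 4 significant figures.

Area A = 0.7809 cm² = 7.809×10⁻⁵ m².
P = εσAT⁴ = 0.2917 × 5.670×10⁻⁸ × 7.809×10⁻⁵ × (1880)⁴ = 16.13 W.

P ≈ 16.13 W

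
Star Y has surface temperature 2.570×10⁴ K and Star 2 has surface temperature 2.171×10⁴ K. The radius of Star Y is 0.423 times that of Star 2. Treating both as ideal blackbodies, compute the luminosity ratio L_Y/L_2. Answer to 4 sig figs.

L_Y/L_2 ≈ 0.3514

L ∝ R²T⁴, so L_Y/L_2 = (R_Y/R_2)²(T_Y/T_2)⁴ = (0.423)² × (2.570×10⁴/2.171×10⁴)⁴ = 0.178929 × 1.96378 = 0.3514.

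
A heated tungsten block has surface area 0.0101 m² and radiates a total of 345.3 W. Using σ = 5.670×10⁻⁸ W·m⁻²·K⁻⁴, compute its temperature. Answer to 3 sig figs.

T ≈ 881 K

Area A = 0.0101 m².
P = σAT⁴ ⇒ T = (P/(σA))^(1/4) = (345.3/(5.670×10⁻⁸×0.0101))^(1/4) = 881 K.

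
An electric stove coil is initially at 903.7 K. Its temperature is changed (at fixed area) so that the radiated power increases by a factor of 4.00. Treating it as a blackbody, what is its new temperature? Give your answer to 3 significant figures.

P ∝ T⁴, so T₂/T₁ = (P₂/P₁)^(1/4) = (4.00)^(1/4) = 1.41421.
T₂ = 903.7 × 1.41421 = 1.28×10³ K.

T₂ ≈ 1.28×10³ K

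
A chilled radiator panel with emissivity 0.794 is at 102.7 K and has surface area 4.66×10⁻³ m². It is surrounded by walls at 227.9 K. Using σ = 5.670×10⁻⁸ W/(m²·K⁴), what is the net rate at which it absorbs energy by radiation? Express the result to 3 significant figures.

Area A = 4.66×10⁻³ m².
Net radiated power P_net = εσA(T⁴ − T₀⁴) = 0.794×5.670×10⁻⁸×4.66×10⁻³×(102.7⁴ − 227.9⁴).
T⁴ − T₀⁴ = 1.11245×10⁸ − 2.69760×10⁹ = -2.58636×10⁹ K⁴, so P_net = -0.543 W — negative, meaning a net gain of 0.543 W.

Net gain ≈ 0.543 W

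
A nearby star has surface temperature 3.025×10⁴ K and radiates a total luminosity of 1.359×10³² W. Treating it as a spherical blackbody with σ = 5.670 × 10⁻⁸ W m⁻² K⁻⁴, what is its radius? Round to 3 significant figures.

R ≈ 1.51×10¹⁰ m

L = 4πR²σT⁴ ⇒ R = √(L/(4πσT⁴)).
σT⁴ = 4.74771×10¹⁰ W/m², so R = √(1.359×10³²/(4π×4.74771×10¹⁰)) = 1.51×10¹⁰ m.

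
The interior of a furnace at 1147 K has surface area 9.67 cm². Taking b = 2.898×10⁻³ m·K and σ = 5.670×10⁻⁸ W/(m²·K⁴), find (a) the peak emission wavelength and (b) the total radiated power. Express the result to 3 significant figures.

λ_max ≈ 2.53×10³ nm; P ≈ 94.9 W

(a) λ_max = b/T = 2.898×10⁻³/1147 = 2.527×10⁻⁶ m = 2.53×10³ nm.
Area A = 9.67 cm² = 9.67×10⁻⁴ m².
(b) P = σAT⁴ = 5.670×10⁻⁸×9.67×10⁻⁴×(1147)⁴ = 94.9 W.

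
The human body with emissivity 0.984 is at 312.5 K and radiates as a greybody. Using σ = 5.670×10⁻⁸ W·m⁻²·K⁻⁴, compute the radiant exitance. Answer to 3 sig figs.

Stefan–Boltzmann: I = εσT⁴ = 0.984 × 5.670×10⁻⁸ × (312.5)⁴ = 532 W/m².

I ≈ 532 W/m²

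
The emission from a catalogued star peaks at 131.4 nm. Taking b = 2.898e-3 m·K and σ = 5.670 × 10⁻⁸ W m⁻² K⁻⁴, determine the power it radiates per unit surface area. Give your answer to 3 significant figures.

I ≈ 1.34×10¹⁰ W/m²

Wien's law: T = b/λ_max = 2.898×10⁻³/1.314×10⁻⁷ = 22054.8 K.
Then I = σT⁴ = 5.670×10⁻⁸×(22054.8)⁴ = 1.34×10¹⁰ W/m².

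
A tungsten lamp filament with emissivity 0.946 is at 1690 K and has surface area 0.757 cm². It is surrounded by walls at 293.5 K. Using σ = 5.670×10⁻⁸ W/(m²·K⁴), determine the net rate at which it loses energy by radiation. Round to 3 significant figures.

Area A = 0.757 cm² = 7.57×10⁻⁵ m².
Net radiated power P_net = εσA(T⁴ − T₀⁴) = 0.946×5.670×10⁻⁸×7.57×10⁻⁵×(1690⁴ − 293.5⁴).
T⁴ − T₀⁴ = 8.15731×10¹² − 7.42049×10⁹ = 8.14989×10¹² K⁴, so P_net = 33.1 W.

Net loss ≈ 33.1 W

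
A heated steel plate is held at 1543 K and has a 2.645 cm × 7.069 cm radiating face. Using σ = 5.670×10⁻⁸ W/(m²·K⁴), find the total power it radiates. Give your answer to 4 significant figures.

P ≈ 600.9 W

Area A = 0.02645 × 0.07069 = 1.86975×10⁻³ m².
P = σAT⁴ = 5.670×10⁻⁸ × 1.86975×10⁻³ × (1543)⁴ = 600.9 W.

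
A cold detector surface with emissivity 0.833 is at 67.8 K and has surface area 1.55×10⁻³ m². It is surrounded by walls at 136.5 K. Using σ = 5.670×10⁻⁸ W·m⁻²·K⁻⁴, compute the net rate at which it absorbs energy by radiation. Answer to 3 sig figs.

Net gain ≈ 0.0239 W

Area A = 1.55×10⁻³ m².
Net radiated power P_net = εσA(T⁴ − T₀⁴) = 0.833×5.670×10⁻⁸×1.55×10⁻³×(67.8⁴ − 136.5⁴).
T⁴ − T₀⁴ = 2.11309×10⁷ − 3.47161×10⁸ = -3.26030×10⁸ K⁴, so P_net = -0.0239 W — negative, meaning a net gain of 0.0239 W.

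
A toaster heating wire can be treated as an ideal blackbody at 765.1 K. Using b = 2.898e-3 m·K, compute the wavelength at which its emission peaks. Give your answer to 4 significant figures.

λ_max ≈ 3.788 μm

Wien's displacement law: λ_max = b/T = (2.898×10⁻³ m·K)/(765.1 K) = 3.7877×10⁻⁶ m.
That is 3.788 μm, in the infrared range.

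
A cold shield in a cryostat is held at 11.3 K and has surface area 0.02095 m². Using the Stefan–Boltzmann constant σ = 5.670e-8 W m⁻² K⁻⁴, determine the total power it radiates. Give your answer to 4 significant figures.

P ≈ 1.937×10⁻⁵ W

Area A = 0.02095 m².
P = σAT⁴ = 5.670×10⁻⁸ × 0.02095 × (11.3)⁴ = 1.937×10⁻⁵ W.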